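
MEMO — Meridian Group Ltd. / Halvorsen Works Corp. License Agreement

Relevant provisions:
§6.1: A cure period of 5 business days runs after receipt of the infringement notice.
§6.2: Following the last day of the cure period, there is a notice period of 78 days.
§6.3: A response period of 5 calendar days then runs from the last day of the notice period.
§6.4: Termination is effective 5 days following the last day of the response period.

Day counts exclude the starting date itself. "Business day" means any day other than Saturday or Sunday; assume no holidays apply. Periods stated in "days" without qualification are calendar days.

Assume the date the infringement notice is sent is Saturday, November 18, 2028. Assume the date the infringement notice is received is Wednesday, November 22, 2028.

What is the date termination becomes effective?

The last day of the cure period: 5 business days after Wednesday, November 22, 2028, skipping weekends — Nov 23, Nov 24, Nov 27, Nov 28, Nov 29 — lands on Wednesday, November 29, 2028.
The last day of the notice period: November 29, 2028 + 78 days = February 15, 2029.
Adding 5 calendar days to February 15, 2029 gives February 20, 2029, which is the last day of the response period.
The date termination becomes effective: February 20, 2029 + 5 days = February 25, 2029.

February 25, 2029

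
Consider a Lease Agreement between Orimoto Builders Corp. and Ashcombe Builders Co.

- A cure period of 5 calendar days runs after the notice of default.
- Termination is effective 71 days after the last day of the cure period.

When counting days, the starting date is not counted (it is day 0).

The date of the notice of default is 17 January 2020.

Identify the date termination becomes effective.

2 April 2020

Adding 5 calendar days to 17 January 2020 gives 22 January 2020, which is the last day of the cure period.
Adding 71 calendar days to 22 January 2020 gives 2 April 2020, which is the date termination becomes effective.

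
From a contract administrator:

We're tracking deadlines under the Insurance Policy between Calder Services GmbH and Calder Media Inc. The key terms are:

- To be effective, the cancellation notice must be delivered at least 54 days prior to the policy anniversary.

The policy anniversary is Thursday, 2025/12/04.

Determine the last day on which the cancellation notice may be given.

Counting back 54 calendar days from 2025/12/04 gives 2025/10/11.

2025/10/11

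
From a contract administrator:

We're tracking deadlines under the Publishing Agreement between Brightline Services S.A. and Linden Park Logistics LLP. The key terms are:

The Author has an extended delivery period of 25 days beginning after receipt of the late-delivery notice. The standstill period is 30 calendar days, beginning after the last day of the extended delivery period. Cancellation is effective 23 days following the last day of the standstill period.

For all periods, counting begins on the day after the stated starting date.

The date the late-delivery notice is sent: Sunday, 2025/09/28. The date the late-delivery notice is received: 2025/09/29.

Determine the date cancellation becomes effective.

Adding 25 calendar days to 2025/09/29 gives 2025/10/24, which is the last day of the extended delivery period.
The last day of the standstill period: 2025/10/24 + 30 days = 2025/11/23.
Adding 23 calendar days to 2025/11/23 gives 2025/12/16, which is the date cancellation becomes effective.

2025/12/16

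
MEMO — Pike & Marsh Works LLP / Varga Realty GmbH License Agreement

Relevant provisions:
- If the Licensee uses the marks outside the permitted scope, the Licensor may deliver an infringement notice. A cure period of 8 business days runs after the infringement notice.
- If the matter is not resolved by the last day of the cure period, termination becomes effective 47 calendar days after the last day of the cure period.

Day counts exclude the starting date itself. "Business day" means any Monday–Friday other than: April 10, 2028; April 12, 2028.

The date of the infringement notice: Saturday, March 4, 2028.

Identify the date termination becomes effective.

From Saturday, March 4, 2028, 8 business days (Mar 6, Mar 7, Mar 8, Mar 9, Mar 10, Mar 13, Mar 14, Mar 15, skipping weekends) brings us to Wednesday, March 15, 2028, which is the last day of the cure period.
The date termination becomes effective: March 15, 2028 + 47 days = May 1, 2028.

May 1, 2028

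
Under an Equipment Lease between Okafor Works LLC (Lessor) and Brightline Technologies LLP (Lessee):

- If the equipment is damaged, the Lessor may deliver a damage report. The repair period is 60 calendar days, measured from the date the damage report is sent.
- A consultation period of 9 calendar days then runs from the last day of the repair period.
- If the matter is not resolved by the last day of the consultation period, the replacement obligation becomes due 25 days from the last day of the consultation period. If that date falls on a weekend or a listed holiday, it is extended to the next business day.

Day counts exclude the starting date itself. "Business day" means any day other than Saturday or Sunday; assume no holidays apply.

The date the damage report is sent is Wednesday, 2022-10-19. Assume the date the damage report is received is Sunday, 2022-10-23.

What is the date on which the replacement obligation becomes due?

The last day of the repair period: 2022-10-19 + 60 days = 2022-12-18.
The last day of the consultation period: 2022-12-18 + 9 days = 2022-12-27.
Adding 25 calendar days to 2022-12-27 gives 2023-01-21, which is the date on which the replacement obligation becomes due. That falls on a Saturday, so it rolls to the next business day, Monday, 2023-01-23.

2023-01-23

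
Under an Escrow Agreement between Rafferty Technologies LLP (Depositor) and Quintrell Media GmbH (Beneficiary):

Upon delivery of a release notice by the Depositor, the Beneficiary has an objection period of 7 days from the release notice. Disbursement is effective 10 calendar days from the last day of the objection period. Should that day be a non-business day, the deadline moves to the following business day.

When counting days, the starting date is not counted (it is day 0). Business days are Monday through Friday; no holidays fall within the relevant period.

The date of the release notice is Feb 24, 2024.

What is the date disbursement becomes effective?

The last day of the objection period: 7 calendar days after Feb 24, 2024 is Mar 2, 2024.
Adding 10 calendar days to Mar 2, 2024 gives Mar 12, 2024, which is the date disbursement becomes effective. Mar 12, 2024 is a Tuesday, so no roll-forward applies.

Mar 12, 2024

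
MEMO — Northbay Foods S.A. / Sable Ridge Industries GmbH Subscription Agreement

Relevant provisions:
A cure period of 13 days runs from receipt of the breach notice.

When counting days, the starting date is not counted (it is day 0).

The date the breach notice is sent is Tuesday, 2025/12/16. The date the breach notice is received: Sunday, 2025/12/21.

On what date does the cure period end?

2026/01/03

The last day of the cure period: 13 calendar days after 2025/12/21 is 2026/01/03.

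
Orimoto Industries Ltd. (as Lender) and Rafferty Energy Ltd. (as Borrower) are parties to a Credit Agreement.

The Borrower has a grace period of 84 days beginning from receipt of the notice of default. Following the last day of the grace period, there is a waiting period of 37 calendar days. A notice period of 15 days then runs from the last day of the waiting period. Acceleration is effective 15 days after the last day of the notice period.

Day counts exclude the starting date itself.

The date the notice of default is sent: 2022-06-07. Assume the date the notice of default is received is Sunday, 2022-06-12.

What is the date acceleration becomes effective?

2022-11-10

The last day of the grace period: 2022-06-12 + 84 days = 2022-09-04.
Adding 37 calendar days to 2022-09-04 gives 2022-10-11, which is the last day of the waiting period.
The last day of the notice period: 15 calendar days after 2022-10-11 is 2022-10-26.
The date acceleration becomes effective: 2022-10-26 + 15 days = 2022-11-10.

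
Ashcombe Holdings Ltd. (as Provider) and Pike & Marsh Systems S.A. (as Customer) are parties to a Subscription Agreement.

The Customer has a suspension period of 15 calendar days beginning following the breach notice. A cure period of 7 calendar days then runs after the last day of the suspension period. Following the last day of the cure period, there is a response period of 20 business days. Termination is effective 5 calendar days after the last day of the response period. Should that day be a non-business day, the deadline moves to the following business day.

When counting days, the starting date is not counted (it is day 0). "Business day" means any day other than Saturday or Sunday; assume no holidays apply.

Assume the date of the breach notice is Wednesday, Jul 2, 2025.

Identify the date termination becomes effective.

Adding 15 calendar days to Jul 2, 2025 gives Jul 17, 2025, which is the last day of the suspension period.
The last day of the cure period: Jul 17, 2025 + 7 days = Jul 24, 2025.
The last day of the response period: 20 business days after Thursday, Jul 24, 2025, skipping weekends — Jul 25, Jul 28, Jul 29, Jul 30, …, Aug 19, Aug 20, Aug 21 — lands on Thursday, Aug 21, 2025.
The date termination becomes effective: Aug 21, 2025 + 5 days = Aug 26, 2025. Aug 26, 2025 is a Tuesday, so no roll-forward applies.

Aug 26, 2025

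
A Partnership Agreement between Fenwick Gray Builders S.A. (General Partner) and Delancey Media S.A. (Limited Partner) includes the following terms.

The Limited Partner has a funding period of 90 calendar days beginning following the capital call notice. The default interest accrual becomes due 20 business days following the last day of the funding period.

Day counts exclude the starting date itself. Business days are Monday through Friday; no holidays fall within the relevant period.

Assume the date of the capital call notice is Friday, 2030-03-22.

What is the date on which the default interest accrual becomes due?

The last day of the funding period: 2030-03-22 + 90 days = 2030-06-20.
From Thursday, 2030-06-20, 20 business days (Jun 21, Jun 24, Jun 25, Jun 26, …, Jul 16, Jul 17, Jul 18, skipping weekends) brings us to Thursday, 2030-07-18, which is the date on which the default interest accrual becomes due.

2030-07-18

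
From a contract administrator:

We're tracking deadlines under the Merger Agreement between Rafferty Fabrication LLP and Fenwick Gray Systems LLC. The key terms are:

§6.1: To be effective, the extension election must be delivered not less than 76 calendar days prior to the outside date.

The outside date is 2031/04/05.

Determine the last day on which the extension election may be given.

2031/01/19

Counting back 76 calendar days from 2031/04/05 gives 2031/01/19.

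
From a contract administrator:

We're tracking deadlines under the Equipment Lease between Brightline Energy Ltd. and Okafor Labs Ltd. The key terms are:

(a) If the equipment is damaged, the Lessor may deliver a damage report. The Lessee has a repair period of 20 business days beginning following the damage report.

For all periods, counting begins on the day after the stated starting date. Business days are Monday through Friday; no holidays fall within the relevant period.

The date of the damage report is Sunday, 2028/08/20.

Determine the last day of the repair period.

2028/09/15

From Sunday, 2028/08/20, 20 business days (Aug 21, Aug 22, Aug 23, Aug 24, …, Sep 13, Sep 14, Sep 15, skipping weekends) brings us to Friday, 2028/09/15, which is the last day of the repair period.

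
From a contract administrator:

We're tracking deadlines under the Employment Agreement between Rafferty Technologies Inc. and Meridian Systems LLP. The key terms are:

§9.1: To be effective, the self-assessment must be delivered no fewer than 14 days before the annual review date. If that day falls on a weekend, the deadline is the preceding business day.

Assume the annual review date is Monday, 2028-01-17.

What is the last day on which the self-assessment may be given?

2028-01-17 minus 14 days is 2028-01-03. That is a Monday, so no adjustment is needed.

2028-01-03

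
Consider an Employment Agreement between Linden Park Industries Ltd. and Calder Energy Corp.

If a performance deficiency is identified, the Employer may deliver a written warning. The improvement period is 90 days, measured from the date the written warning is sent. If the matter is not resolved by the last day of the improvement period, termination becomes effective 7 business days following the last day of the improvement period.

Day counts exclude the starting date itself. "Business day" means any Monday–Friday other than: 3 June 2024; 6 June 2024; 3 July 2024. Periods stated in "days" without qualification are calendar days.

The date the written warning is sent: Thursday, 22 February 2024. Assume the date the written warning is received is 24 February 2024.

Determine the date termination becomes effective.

Adding 90 calendar days to 22 February 2024 gives 22 May 2024, which is the last day of the improvement period.
From Wednesday, 22 May 2024, 7 business days (May 23, May 24, May 27, May 28, May 29, May 30, May 31, skipping weekends) brings us to Friday, 31 May 2024, which is the date termination becomes effective.

31 May 2024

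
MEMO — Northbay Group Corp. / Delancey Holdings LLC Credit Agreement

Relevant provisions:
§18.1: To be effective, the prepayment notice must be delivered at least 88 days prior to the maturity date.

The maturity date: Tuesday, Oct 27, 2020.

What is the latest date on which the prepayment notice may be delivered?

Jul 31, 2020

Oct 27, 2020 minus 88 days is Jul 31, 2020.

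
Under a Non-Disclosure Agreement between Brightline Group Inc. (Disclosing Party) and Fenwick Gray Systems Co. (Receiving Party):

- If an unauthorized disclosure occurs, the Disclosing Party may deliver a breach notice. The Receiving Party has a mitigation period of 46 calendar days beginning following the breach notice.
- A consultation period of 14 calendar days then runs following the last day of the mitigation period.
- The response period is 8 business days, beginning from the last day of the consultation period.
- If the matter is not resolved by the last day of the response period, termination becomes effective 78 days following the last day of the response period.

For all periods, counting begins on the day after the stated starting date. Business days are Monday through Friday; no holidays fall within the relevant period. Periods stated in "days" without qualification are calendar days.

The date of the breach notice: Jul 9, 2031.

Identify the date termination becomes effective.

Dec 4, 2031

The last day of the mitigation period: Jul 9, 2031 + 46 days = Aug 24, 2031.
Adding 14 calendar days to Aug 24, 2031 gives Sep 7, 2031, which is the last day of the consultation period.
The last day of the response period: counting 8 business days from Sunday, Sep 7, 2031 (Sep 8, Sep 9, Sep 10, Sep 11, Sep 12, Sep 15, Sep 16, Sep 17, skipping weekends) reaches Wednesday, Sep 17, 2031.
The date termination becomes effective: 78 calendar days after Sep 17, 2031 is Dec 4, 2031.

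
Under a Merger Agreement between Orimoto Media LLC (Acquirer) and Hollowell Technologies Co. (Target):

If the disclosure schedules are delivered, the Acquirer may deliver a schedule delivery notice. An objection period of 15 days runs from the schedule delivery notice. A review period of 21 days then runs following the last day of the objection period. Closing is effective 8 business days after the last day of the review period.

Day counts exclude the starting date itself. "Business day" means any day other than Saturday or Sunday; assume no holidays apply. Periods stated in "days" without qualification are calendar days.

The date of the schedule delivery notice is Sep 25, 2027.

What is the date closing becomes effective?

Nov 10, 2027

The last day of the objection period: 15 calendar days after Sep 25, 2027 is Oct 10, 2027.
The last day of the review period: Oct 10, 2027 + 21 days = Oct 31, 2027.
From Sunday, Oct 31, 2027, 8 business days (Nov 1, Nov 2, Nov 3, Nov 4, Nov 5, Nov 8, Nov 9, Nov 10, skipping weekends) brings us to Wednesday, Nov 10, 2027, which is the date closing becomes effective.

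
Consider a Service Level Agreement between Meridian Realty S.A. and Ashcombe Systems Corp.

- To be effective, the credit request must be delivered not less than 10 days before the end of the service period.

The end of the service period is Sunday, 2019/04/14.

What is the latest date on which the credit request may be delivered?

2019/04/04

Counting back 10 calendar days from 2019/04/14 gives 2019/04/04.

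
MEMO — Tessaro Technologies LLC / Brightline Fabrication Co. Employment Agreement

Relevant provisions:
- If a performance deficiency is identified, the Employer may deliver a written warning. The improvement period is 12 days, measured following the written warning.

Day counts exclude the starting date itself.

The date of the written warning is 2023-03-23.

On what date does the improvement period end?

2023-04-04

The last day of the improvement period: 2023-03-23 + 12 days = 2023-04-04.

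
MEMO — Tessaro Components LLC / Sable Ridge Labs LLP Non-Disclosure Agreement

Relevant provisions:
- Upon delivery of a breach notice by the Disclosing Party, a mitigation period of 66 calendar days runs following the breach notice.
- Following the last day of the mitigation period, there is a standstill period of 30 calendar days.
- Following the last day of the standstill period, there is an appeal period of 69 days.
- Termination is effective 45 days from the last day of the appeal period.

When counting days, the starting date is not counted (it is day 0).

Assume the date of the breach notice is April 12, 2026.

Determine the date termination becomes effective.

November 8, 2026

The last day of the mitigation period: April 12, 2026 + 66 days = June 17, 2026.
Adding 30 calendar days to June 17, 2026 gives July 17, 2026, which is the last day of the standstill period.
The last day of the appeal period: July 17, 2026 + 69 days = September 24, 2026.
The date termination becomes effective: 45 calendar days after September 24, 2026 is November 8, 2026.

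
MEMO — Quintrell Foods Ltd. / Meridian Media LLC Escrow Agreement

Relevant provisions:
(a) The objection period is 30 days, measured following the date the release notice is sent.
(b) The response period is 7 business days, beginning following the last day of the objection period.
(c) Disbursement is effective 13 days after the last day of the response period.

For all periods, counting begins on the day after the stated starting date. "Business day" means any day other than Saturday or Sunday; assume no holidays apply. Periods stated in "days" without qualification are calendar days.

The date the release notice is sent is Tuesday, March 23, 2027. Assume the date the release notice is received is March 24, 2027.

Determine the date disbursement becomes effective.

The last day of the objection period: 30 calendar days after March 23, 2027 is April 22, 2027.
The last day of the response period: counting 7 business days from Thursday, April 22, 2027 (Apr 23, Apr 26, Apr 27, Apr 28, Apr 29, Apr 30, May 3, skipping weekends) reaches Monday, May 3, 2027.
Adding 13 calendar days to May 3, 2027 gives May 16, 2027, which is the date disbursement becomes effective.

May 16, 2027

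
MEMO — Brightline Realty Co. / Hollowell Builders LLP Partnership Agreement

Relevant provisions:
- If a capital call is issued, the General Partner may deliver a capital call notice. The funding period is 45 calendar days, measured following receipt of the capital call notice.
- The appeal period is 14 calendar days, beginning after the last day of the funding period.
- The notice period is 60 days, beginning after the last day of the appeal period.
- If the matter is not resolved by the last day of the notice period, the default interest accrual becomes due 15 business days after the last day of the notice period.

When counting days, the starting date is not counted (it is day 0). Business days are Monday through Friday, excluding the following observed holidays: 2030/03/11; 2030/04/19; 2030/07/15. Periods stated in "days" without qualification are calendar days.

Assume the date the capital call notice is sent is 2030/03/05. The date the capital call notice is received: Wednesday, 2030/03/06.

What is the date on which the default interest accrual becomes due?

Adding 45 calendar days to 2030/03/06 gives 2030/04/20, which is the last day of the funding period.
Adding 14 calendar days to 2030/04/20 gives 2030/05/04, which is the last day of the appeal period.
The last day of the notice period: 2030/05/04 + 60 days = 2030/07/03.
The date on which the default interest accrual becomes due: counting 15 business days from Wednesday, 2030/07/03 (Jul 4, Jul 5, Jul 8, Jul 9, …, Jul 23, Jul 24, Jul 25, skipping weekends and the listed holiday on Jul 15) reaches Thursday, 2030/07/25.

2030/07/25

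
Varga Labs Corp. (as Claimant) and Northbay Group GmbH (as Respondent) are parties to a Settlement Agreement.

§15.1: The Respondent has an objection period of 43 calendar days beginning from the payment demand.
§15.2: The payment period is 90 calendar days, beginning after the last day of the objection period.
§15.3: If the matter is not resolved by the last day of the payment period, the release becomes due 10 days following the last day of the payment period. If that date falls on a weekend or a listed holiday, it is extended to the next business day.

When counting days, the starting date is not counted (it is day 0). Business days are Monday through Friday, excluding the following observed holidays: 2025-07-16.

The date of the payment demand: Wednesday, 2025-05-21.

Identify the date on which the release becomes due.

The last day of the objection period: 2025-05-21 + 43 days = 2025-07-03.
The last day of the payment period: 90 calendar days after 2025-07-03 is 2025-10-01.
The date on which the release becomes due: 2025-10-01 + 10 days = 2025-10-11. That falls on a Saturday, so it rolls to the next business day, Monday, 2025-10-13.

2025-10-13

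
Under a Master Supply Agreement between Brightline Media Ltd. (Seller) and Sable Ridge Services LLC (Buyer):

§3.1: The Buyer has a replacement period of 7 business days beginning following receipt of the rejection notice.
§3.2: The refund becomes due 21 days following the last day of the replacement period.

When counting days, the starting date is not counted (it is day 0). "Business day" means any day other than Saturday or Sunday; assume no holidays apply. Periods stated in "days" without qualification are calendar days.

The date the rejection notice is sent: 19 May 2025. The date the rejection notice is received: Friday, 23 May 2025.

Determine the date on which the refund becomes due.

24 June 2025

The last day of the replacement period: 7 business days after Friday, 23 May 2025, skipping weekends — May 26, May 27, May 28, May 29, May 30, Jun 2, Jun 3 — lands on Tuesday, 3 June 2025.
Adding 21 calendar days to 3 June 2025 gives 24 June 2025, which is the date on which the refund becomes due.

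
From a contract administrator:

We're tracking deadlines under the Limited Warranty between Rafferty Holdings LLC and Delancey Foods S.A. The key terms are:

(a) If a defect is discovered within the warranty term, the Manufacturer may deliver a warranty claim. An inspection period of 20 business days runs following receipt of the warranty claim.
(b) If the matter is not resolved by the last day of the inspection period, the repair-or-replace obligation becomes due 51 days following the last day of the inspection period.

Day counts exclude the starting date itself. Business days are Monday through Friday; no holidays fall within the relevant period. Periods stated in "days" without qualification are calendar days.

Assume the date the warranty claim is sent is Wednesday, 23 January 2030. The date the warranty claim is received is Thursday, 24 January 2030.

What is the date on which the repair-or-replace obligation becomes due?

The last day of the inspection period: 20 business days after Thursday, 24 January 2030, skipping weekends — Jan 25, Jan 28, Jan 29, Jan 30, …, Feb 19, Feb 20, Feb 21 — lands on Thursday, 21 February 2030.
The date on which the repair-or-replace obligation becomes due: 51 calendar days after 21 February 2030 is 13 April 2030.

13 April 2030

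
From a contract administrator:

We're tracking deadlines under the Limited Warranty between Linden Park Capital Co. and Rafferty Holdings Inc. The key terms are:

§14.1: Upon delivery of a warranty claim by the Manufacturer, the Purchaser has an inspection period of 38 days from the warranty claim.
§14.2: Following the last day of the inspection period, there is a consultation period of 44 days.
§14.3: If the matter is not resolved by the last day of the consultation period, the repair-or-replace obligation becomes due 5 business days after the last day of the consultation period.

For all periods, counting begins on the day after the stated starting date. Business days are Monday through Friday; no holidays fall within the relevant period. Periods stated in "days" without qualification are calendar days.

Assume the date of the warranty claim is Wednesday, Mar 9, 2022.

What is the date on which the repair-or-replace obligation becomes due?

The last day of the inspection period: Mar 9, 2022 + 38 days = Apr 16, 2022.
Adding 44 calendar days to Apr 16, 2022 gives May 30, 2022, which is the last day of the consultation period.
From Monday, May 30, 2022, 5 business days (May 31, Jun 1, Jun 2, Jun 3, Jun 6, skipping weekends) brings us to Monday, Jun 6, 2022, which is the date on which the repair-or-replace obligation becomes due.

Jun 6, 2022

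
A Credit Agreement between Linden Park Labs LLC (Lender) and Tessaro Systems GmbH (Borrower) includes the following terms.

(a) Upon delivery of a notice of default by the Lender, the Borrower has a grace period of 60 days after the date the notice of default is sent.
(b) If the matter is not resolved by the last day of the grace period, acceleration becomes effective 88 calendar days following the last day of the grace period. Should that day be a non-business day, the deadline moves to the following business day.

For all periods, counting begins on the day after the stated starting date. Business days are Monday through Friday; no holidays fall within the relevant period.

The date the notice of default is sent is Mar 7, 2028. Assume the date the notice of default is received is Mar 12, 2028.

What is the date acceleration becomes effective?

Adding 60 calendar days to Mar 7, 2028 gives May 6, 2028, which is the last day of the grace period.
The date acceleration becomes effective: May 6, 2028 + 88 days = Aug 2, 2028. Aug 2, 2028 is a Wednesday, so no roll-forward applies.

Aug 2, 2028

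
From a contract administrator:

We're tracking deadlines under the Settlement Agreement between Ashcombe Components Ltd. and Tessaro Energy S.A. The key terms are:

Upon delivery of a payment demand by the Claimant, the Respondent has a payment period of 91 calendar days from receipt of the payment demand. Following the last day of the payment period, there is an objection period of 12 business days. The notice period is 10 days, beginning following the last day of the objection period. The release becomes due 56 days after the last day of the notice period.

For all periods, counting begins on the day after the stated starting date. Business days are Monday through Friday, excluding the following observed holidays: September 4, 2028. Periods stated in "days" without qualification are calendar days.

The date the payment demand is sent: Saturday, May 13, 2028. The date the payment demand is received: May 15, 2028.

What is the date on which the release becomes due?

November 4, 2028

Adding 91 calendar days to May 15, 2028 gives August 14, 2028, which is the last day of the payment period.
The last day of the objection period: counting 12 business days from Monday, August 14, 2028 (Aug 15, Aug 16, Aug 17, Aug 18, …, Aug 28, Aug 29, Aug 30, skipping weekends) reaches Wednesday, August 30, 2028.
Adding 10 calendar days to August 30, 2028 gives September 9, 2028, which is the last day of the notice period.
The date on which the release becomes due: 56 calendar days after September 9, 2028 is November 4, 2028.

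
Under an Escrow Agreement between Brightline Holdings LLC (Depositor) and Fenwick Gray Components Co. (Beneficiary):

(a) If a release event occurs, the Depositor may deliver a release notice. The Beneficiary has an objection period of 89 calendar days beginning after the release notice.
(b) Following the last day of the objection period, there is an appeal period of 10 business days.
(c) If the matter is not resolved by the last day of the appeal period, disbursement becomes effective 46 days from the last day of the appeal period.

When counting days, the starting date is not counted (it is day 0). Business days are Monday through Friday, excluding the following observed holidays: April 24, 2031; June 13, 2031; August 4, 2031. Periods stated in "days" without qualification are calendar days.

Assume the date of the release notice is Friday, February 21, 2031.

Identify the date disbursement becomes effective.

July 20, 2031

Adding 89 calendar days to February 21, 2031 gives May 21, 2031, which is the last day of the objection period.
The last day of the appeal period: 10 business days after Wednesday, May 21, 2031, skipping weekends — May 22, May 23, May 26, May 27, May 28, May 29, May 30, Jun 2, Jun 3, Jun 4 — lands on Wednesday, June 4, 2031.
The date disbursement becomes effective: 46 calendar days after June 4, 2031 is July 20, 2031.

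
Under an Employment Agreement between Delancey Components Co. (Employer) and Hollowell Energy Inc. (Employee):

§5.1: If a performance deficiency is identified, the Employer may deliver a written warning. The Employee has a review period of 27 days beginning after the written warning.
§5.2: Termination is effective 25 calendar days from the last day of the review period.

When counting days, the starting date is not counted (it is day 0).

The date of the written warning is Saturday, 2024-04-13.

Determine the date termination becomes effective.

Adding 27 calendar days to 2024-04-13 gives 2024-05-10, which is the last day of the review period.
Adding 25 calendar days to 2024-05-10 gives 2024-06-04, which is the date termination becomes effective.

2024-06-04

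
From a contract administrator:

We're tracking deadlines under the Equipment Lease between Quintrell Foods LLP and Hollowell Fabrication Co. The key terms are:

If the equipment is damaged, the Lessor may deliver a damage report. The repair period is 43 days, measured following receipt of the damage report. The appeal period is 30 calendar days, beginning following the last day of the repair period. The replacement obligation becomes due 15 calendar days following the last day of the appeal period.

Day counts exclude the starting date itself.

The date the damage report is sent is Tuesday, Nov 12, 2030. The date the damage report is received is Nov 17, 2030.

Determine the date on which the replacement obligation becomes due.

Feb 13, 2031

The last day of the repair period: Nov 17, 2030 + 43 days = Dec 30, 2030.
The last day of the appeal period: 30 calendar days after Dec 30, 2030 is Jan 29, 2031.
The date on which the replacement obligation becomes due: Jan 29, 2031 + 15 days = Feb 13, 2031.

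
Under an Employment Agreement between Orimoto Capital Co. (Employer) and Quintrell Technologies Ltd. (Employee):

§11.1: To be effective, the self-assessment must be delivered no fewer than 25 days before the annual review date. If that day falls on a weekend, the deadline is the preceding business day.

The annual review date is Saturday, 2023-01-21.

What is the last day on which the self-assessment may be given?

2022-12-27

Counting back 25 calendar days from 2023-01-21 gives 2022-12-27. That is a Tuesday, so no adjustment is needed.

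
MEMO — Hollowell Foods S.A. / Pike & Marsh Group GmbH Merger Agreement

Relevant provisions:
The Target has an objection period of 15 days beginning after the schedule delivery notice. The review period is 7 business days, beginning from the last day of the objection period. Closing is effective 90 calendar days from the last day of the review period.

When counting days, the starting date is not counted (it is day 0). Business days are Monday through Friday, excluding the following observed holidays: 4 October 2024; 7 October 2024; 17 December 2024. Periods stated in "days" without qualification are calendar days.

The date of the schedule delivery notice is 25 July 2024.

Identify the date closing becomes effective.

18 November 2024

The last day of the objection period: 25 July 2024 + 15 days = 9 August 2024.
The last day of the review period: counting 7 business days from Friday, 9 August 2024 (Aug 12, Aug 13, Aug 14, Aug 15, Aug 16, Aug 19, Aug 20, skipping weekends) reaches Tuesday, 20 August 2024.
The date closing becomes effective: 90 calendar days after 20 August 2024 is 18 November 2024.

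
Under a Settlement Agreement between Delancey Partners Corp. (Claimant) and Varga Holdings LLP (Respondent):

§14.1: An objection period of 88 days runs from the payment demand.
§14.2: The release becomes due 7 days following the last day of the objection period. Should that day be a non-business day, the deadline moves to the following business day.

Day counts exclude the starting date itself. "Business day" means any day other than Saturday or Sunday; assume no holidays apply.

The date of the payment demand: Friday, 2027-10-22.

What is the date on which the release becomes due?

The last day of the objection period: 2027-10-22 + 88 days = 2028-01-18.
The date on which the release becomes due: 7 calendar days after 2028-01-18 is 2028-01-25. 2028-01-25 is a Tuesday, so no roll-forward applies.

2028-01-25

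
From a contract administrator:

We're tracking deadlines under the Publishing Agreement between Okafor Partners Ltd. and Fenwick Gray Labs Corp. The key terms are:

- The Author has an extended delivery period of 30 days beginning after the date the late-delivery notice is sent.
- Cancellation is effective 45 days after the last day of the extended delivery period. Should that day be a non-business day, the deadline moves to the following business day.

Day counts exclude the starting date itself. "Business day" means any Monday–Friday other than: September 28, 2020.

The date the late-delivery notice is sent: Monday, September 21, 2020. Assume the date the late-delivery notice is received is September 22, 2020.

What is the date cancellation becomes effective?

Adding 30 calendar days to September 21, 2020 gives October 21, 2020, which is the last day of the extended delivery period.
The date cancellation becomes effective: 45 calendar days after October 21, 2020 is December 5, 2020. That falls on a Saturday, so it rolls to the next business day, Monday, December 7, 2020.

December 7, 2020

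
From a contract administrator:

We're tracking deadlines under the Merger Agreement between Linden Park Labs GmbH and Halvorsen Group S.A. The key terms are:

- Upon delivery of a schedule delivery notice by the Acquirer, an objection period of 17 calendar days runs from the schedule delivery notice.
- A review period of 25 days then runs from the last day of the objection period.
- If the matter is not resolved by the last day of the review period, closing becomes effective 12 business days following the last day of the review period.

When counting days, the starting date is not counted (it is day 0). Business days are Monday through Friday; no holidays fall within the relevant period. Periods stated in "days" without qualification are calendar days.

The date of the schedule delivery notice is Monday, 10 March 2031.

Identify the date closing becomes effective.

7 May 2031

The last day of the objection period: 10 March 2031 + 17 days = 27 March 2031.
The last day of the review period: 25 calendar days after 27 March 2031 is 21 April 2031.
The date closing becomes effective: counting 12 business days from Monday, 21 April 2031 (Apr 22, Apr 23, Apr 24, Apr 25, …, May 5, May 6, May 7, skipping weekends) reaches Wednesday, 7 May 2031.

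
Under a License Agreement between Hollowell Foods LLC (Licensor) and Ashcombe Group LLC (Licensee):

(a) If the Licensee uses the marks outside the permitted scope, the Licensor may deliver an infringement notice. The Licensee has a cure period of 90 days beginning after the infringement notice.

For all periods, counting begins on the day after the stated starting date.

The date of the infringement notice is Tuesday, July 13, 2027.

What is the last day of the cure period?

The last day of the cure period: July 13, 2027 + 90 days = October 11, 2027.

October 11, 2027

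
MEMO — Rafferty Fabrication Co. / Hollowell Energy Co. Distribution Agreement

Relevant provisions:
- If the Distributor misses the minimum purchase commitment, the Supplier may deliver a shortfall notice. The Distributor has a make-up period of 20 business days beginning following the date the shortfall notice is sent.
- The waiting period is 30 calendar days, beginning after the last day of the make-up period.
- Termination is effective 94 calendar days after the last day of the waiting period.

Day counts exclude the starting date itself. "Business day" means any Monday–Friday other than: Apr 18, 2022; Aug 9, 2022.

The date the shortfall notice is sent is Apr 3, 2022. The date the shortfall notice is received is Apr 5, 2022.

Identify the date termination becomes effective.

From Sunday, Apr 3, 2022, 20 business days (Apr 4, Apr 5, Apr 6, Apr 7, …, Apr 28, Apr 29, May 2, skipping weekends and the listed holiday on Apr 18) brings us to Monday, May 2, 2022, which is the last day of the make-up period.
The last day of the waiting period: May 2, 2022 + 30 days = Jun 1, 2022.
The date termination becomes effective: 94 calendar days after Jun 1, 2022 is Sep 3, 2022.

Sep 3, 2022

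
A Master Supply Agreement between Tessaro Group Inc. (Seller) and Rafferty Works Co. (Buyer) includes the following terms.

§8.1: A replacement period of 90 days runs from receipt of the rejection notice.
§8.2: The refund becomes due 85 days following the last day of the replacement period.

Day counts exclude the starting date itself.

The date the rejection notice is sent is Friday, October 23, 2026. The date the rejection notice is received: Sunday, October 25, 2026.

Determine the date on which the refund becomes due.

April 18, 2027

The last day of the replacement period: 90 calendar days after October 25, 2026 is January 23, 2027.
Adding 85 calendar days to January 23, 2027 gives April 18, 2027, which is the date on which the refund becomes due.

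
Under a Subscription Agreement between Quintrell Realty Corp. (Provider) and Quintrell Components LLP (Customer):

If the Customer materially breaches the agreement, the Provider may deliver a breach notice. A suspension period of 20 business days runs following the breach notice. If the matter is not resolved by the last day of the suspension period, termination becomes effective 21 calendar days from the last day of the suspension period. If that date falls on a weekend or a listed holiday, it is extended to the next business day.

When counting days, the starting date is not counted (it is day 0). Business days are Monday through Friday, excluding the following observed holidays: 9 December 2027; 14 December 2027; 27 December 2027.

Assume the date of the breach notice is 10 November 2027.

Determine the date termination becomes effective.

The last day of the suspension period: counting 20 business days from Wednesday, 10 November 2027 (Nov 11, Nov 12, Nov 15, Nov 16, …, Dec 6, Dec 7, Dec 8, skipping weekends) reaches Wednesday, 8 December 2027.
The date termination becomes effective: 8 December 2027 + 21 days = 29 December 2027. 29 December 2027 is a Wednesday and is not a listed holiday, so no roll-forward applies.

29 December 2027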